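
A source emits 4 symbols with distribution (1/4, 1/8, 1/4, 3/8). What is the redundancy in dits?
0.0284 dits

Redundancy measures how far a source is from maximum entropy:
R = H_max - H(X)

Maximum entropy for 4 symbols: H_max = log_10(4) = 0.6021 dits
Actual entropy: H(X) = 0.5737 dits
Redundancy: R = 0.6021 - 0.5737 = 0.0284 dits

This redundancy represents potential for compression: the source could be compressed by 0.0284 dits per symbol.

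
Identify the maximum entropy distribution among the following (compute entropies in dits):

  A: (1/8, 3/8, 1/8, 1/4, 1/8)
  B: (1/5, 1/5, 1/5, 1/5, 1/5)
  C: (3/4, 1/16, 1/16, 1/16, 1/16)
B

For a discrete distribution over n outcomes, entropy is maximized by the uniform distribution.

Computing entropies:
H(A) = 0.6489 dits
H(B) = 0.6990 dits
H(C) = 0.3947 dits

The uniform distribution (where all probabilities equal 1/5) achieves the maximum entropy of log_10(5) = 0.6990 dits.

Distribution B has the highest entropy.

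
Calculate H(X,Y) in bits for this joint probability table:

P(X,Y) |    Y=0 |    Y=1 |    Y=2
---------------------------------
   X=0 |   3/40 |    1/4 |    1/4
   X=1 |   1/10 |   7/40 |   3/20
2.4631 bits

Joint entropy is H(X,Y) = -Σ_{x,y} p(x,y) log p(x,y).

Summing over all non-zero entries:
H(X,Y) = -[3/40·log_2(3/40) + 1/4·log_2(1/4) + 1/4·log_2(1/4) + 1/10·log_2(1/10) + 7/40·log_2(7/40) + 3/20·log_2(3/20)]
H(X,Y) = 2.4631 bits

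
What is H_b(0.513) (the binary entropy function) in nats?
0.6928 nats

The binary entropy function is:
H(p) = -p log(p) - (1-p) log(1-p)

H(0.513) = -0.513 × log_e(0.513) - 0.487 × log_e(0.487)
H(0.513) = 0.6928 nats

Note: Binary entropy is maximized at p=0.5 (H=1 bit) and minimized at p=0 or p=1 (H=0).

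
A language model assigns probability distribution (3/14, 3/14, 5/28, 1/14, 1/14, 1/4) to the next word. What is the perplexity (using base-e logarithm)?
5.4271

Perplexity is e^H (or exp(H) for natural log).

First, H = -Σ p log p = 1.6914 nats
Perplexity = e^1.6914 = 5.4271

Interpretation: The model's uncertainty is equivalent to choosing uniformly among 5.4 options.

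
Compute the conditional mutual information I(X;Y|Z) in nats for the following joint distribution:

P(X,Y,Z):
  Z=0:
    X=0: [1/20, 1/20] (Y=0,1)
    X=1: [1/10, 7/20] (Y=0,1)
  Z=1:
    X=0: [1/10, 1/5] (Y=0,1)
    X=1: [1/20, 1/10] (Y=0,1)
0.0146 nats

Conditional mutual information: I(X;Y|Z) = H(X|Z) + H(Y|Z) - H(X,Y|Z)

H(Z) = 0.6881
H(X,Z) = 1.2353 → H(X|Z) = 0.5472
H(Y,Z) = 1.2968 → H(Y|Z) = 0.6087
H(X,Y,Z) = 1.8295 → H(X,Y|Z) = 1.1413

I(X;Y|Z) = 0.5472 + 0.6087 - 1.1413 = 0.0146 nats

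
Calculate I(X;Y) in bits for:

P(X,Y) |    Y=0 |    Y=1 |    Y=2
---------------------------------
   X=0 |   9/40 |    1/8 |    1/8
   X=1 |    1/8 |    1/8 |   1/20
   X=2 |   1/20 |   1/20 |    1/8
0.0789 bits

Mutual information: I(X;Y) = H(X) + H(Y) - H(X,Y)

Marginals:
P(X) = (19/40, 3/10, 9/40), H(X) = 1.5154 bits
P(Y) = (2/5, 3/10, 3/10), H(Y) = 1.5710 bits

Joint entropy: H(X,Y) = 3.0075 bits

I(X;Y) = 1.5154 + 1.5710 - 3.0075 = 0.0789 bits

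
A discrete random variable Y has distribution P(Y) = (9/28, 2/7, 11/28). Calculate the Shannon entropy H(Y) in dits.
0.4733 dits

Shannon entropy is H(X) = -Σ p(x) log p(x).

For P = (9/28, 2/7, 11/28):
H = -9/28 × log_10(9/28) -2/7 × log_10(2/7) -11/28 × log_10(11/28)
H = 0.4733 dits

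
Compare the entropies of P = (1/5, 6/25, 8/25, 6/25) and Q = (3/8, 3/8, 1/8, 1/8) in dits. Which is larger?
P

Computing entropies in dits:
H(P) = 0.5956
H(Q) = 0.5452

Distribution P has higher entropy.

Intuition: The distribution closer to uniform (more spread out) has higher entropy.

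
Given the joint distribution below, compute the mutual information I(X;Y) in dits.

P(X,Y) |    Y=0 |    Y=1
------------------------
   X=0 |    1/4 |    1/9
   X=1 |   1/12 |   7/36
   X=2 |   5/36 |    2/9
0.0254 dits

Mutual information: I(X;Y) = H(X) + H(Y) - H(X,Y)

Marginals:
P(X) = (13/36, 5/18, 13/36), H(X) = 0.4740 dits
P(Y) = (17/36, 19/36), H(Y) = 0.3004 dits

Joint entropy: H(X,Y) = 0.7490 dits

I(X;Y) = 0.4740 + 0.3004 - 0.7490 = 0.0254 dits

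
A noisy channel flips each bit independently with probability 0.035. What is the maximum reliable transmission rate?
0.7811 bits

For a binary symmetric channel (BSC) with error probability p:
Capacity C = 1 - H(p) bits per symbol

where H(p) = -p log₂(p) - (1-p) log₂(1-p) is the binary entropy function.

H(0.035) = 0.2189 bits
C = 1 - 0.2189 = 0.7811 bits per symbol

This means we can reliably transmit up to 0.7811 bits of information per channel use.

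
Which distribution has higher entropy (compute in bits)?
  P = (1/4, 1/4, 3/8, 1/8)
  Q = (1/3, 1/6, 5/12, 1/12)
P

Computing entropies in bits:
H(P) = 1.9056
H(Q) = 1.7842

Distribution P has higher entropy.

Intuition: The distribution closer to uniform (more spread out) has higher entropy.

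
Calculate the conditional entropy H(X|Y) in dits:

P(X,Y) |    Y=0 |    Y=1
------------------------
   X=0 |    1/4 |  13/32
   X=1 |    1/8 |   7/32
0.2794 dits

Using the chain rule: H(X|Y) = H(X,Y) - H(Y)

First, compute H(X,Y) = 0.5667 dits

Marginal P(Y) = (3/8, 5/8)
H(Y) = 0.2873 dits

H(X|Y) = H(X,Y) - H(Y) = 0.5667 - 0.2873 = 0.2794 dits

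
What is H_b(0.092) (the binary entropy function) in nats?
0.3071 nats

The binary entropy function is:
H(p) = -p log(p) - (1-p) log(1-p)

H(0.092) = -0.092 × log_e(0.092) - 0.908 × log_e(0.908)
H(0.092) = 0.3071 nats

Note: Binary entropy is maximized at p=0.5 (H=1 bit) and minimized at p=0 or p=1 (H=0).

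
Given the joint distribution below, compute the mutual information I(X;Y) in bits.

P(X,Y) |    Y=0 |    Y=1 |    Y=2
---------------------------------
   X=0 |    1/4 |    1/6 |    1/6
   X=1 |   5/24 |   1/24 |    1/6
0.0405 bits

Mutual information: I(X;Y) = H(X) + H(Y) - H(X,Y)

Marginals:
P(X) = (7/12, 5/12), H(X) = 0.9799 bits
P(Y) = (11/24, 5/24, 1/3), H(Y) = 1.5157 bits

Joint entropy: H(X,Y) = 2.4550 bits

I(X;Y) = 0.9799 + 1.5157 - 2.4550 = 0.0405 bits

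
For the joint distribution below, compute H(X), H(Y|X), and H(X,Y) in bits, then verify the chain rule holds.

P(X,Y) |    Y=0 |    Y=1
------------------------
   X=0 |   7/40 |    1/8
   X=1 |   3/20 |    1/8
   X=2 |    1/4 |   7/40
H(X,Y) = 2.5406, H(X) = 1.5579, H(Y|X) = 0.9827 (all in bits)

Chain rule: H(X,Y) = H(X) + H(Y|X)

Left side — joint entropy directly:
H(X,Y) = -Σ p(x,y) log p(x,y) = 2.5406 bits

Right side — compute H(Y|X) from the conditional distributions:
P(X) = (3/10, 11/40, 17/40), so H(X) = 1.5579 bits
H(Y|X) = Σ_x P(X=x) · H(Y|X=x):
  P(Y|X=0) = (7/12, 5/12), H(Y|X=0) = 0.9799, weight P(X=0) = 3/10
  P(Y|X=1) = (6/11, 5/11), H(Y|X=1) = 0.9940, weight P(X=1) = 11/40
  P(Y|X=2) = (10/17, 7/17), H(Y|X=2) = 0.9774, weight P(X=2) = 17/40
H(Y|X) = 0.9827 bits

H(X) + H(Y|X) = 1.5579 + 0.9827 = 2.5406 bits

Both sides equal 2.5406 bits. ✓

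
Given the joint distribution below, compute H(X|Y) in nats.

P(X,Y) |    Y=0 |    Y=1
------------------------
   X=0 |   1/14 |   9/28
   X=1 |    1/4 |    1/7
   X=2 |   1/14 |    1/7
0.9744 nats

Using the chain rule: H(X|Y) = H(X,Y) - H(Y)

First, compute H(X,Y) = 1.6444 nats

Marginal P(Y) = (11/28, 17/28)
H(Y) = 0.6700 nats

H(X|Y) = H(X,Y) - H(Y) = 1.6444 - 0.6700 = 0.9744 nats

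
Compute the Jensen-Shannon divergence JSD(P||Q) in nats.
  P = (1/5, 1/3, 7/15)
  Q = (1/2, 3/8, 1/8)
0.0863 nats

Jensen-Shannon divergence is:
JSD(P||Q) = 0.5 × D_KL(P||M) + 0.5 × D_KL(Q||M)
where M = 0.5 × (P + Q) is the mixture distribution.

M = 0.5 × (1/5, 1/3, 7/15) + 0.5 × (1/2, 3/8, 1/8) = (7/20, 0.354167, 0.295833)

D_KL(P||M) = 0.0806 nats
D_KL(Q||M) = 0.0921 nats

JSD(P||Q) = 0.5 × 0.0806 + 0.5 × 0.0921 = 0.0863 nats

Unlike KL divergence, JSD is symmetric and bounded: 0 ≤ JSD ≤ log(2).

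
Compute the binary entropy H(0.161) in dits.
0.1917 dits

The binary entropy function is:
H(p) = -p log(p) - (1-p) log(1-p)

H(0.161) = -0.161 × log_10(0.161) - 0.839 × log_10(0.839)
H(0.161) = 0.1917 dits

Note: Binary entropy is maximized at p=0.5 (H=1 bit) and minimized at p=0 or p=1 (H=0).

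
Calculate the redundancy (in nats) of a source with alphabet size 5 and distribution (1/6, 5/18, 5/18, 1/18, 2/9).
0.1044 nats

Redundancy measures how far a source is from maximum entropy:
R = H_max - H(X)

Maximum entropy for 5 symbols: H_max = log_e(5) = 1.6094 nats
Actual entropy: H(X) = 1.5051 nats
Redundancy: R = 1.6094 - 1.5051 = 0.1044 nats

This redundancy represents potential for compression: the source could be compressed by 0.1044 nats per symbol.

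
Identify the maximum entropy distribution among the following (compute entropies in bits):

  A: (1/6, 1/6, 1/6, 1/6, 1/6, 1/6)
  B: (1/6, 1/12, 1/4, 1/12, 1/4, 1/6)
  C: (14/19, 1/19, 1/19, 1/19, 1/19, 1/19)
A

For a discrete distribution over n outcomes, entropy is maximized by the uniform distribution.

Computing entropies:
H(A) = 2.5850 bits
H(B) = 2.4591 bits
H(C) = 1.4425 bits

The uniform distribution (where all probabilities equal 1/6) achieves the maximum entropy of log_2(6) = 2.5850 bits.

Distribution A has the highest entropy.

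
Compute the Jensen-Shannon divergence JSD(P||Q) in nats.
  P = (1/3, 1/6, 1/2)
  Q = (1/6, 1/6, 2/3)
0.0201 nats

Jensen-Shannon divergence is:
JSD(P||Q) = 0.5 × D_KL(P||M) + 0.5 × D_KL(Q||M)
where M = 0.5 × (P + Q) is the mixture distribution.

M = 0.5 × (1/3, 1/6, 1/2) + 0.5 × (1/6, 1/6, 2/3) = (1/4, 1/6, 7/12)

D_KL(P||M) = 0.0188 nats
D_KL(Q||M) = 0.0214 nats

JSD(P||Q) = 0.5 × 0.0188 + 0.5 × 0.0214 = 0.0201 nats

Unlike KL divergence, JSD is symmetric and bounded: 0 ≤ JSD ≤ log(2).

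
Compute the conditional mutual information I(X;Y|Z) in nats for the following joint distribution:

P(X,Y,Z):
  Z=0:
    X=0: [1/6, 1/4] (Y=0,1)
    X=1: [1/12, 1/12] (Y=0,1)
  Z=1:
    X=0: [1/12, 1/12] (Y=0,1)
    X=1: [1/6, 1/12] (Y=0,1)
0.0082 nats

Conditional mutual information: I(X;Y|Z) = H(X|Z) + H(Y|Z) - H(X,Y|Z)

H(Z) = 0.6792
H(X,Z) = 1.3086 → H(X|Z) = 0.6294
H(Y,Z) = 1.3580 → H(Y|Z) = 0.6788
H(X,Y,Z) = 1.9792 → H(X,Y|Z) = 1.3000

I(X;Y|Z) = 0.6294 + 0.6788 - 1.3000 = 0.0082 nats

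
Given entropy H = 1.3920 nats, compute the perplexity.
4.0229

Perplexity is e^H (or exp(H) for natural log).

H = 1.3920 nats
Perplexity = e^1.3920 = 4.0229

Interpretation: The model's uncertainty is equivalent to choosing uniformly among 4.0 options.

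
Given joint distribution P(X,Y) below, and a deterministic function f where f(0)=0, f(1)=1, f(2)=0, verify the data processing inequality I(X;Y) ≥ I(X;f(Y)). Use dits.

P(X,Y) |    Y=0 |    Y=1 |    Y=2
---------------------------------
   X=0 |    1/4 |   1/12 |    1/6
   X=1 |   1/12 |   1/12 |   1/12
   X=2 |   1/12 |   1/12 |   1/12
I(X;Y) = 0.0098, I(X;f(Y)) = 0.0082, inequality holds: 0.0098 ≥ 0.0082

Data Processing Inequality: For any Markov chain X → Y → Z, we have I(X;Y) ≥ I(X;Z).

Here Z = f(Y) is a deterministic function of Y, forming X → Y → Z.

Original I(X;Y) = 0.0098 dits

After applying f:
P(X,Z) where Z=f(Y):
- P(X,Z=0) = P(X,Y=0) + P(X,Y=2)
- P(X,Z=1) = P(X,Y=1)

I(X;Z) = I(X;f(Y)) = 0.0082 dits

Verification: 0.0098 ≥ 0.0082 ✓

Information cannot be created by processing; the function f can only lose information about X.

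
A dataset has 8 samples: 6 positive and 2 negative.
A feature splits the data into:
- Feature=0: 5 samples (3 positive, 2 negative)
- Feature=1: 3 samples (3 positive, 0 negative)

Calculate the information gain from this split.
0.2044 bits

Information Gain = H(Y) - H(Y|Feature)

Before split:
P(positive) = 6/8 = 0.7500
H(Y) = 0.8113 bits

After split:
Feature=0: H = 0.9710 bits (weight = 5/8)
Feature=1: H = 0.0000 bits (weight = 3/8)
H(Y|Feature) = (5/8)×0.9710 + (3/8)×0.0000 = 0.6068 bits

Information Gain = 0.8113 - 0.6068 = 0.2044 bits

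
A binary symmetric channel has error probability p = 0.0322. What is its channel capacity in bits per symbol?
0.7947 bits

For a binary symmetric channel (BSC) with error probability p:
Capacity C = 1 - H(p) bits per symbol

where H(p) = -p log₂(p) - (1-p) log₂(1-p) is the binary entropy function.

H(0.0322) = 0.2053 bits
C = 1 - 0.2053 = 0.7947 bits per symbol

This means we can reliably transmit up to 0.7947 bits of information per channel use.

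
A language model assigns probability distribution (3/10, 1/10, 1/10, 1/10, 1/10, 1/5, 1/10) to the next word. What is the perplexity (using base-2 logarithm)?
6.2612

Perplexity is 2^H (or exp(H) for natural log).

First, H = -Σ p log p = 2.6464 bits
Perplexity = 2^2.6464 = 6.2612

Interpretation: The model's uncertainty is equivalent to choosing uniformly among 6.3 options.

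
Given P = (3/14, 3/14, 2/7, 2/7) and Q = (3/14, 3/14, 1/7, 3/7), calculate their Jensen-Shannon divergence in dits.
0.0084 dits

Jensen-Shannon divergence is:
JSD(P||Q) = 0.5 × D_KL(P||M) + 0.5 × D_KL(Q||M)
where M = 0.5 × (P + Q) is the mixture distribution.

M = 0.5 × (3/14, 3/14, 2/7, 2/7) + 0.5 × (3/14, 3/14, 1/7, 3/7) = (3/14, 3/14, 3/14, 5/14)

D_KL(P||M) = 0.0080 dits
D_KL(Q||M) = 0.0088 dits

JSD(P||Q) = 0.5 × 0.0080 + 0.5 × 0.0088 = 0.0084 dits

Unlike KL divergence, JSD is symmetric and bounded: 0 ≤ JSD ≤ log(2).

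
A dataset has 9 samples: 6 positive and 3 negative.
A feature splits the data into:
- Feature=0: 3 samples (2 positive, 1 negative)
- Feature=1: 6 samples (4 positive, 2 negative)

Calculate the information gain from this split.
0.0000 bits

Information Gain = H(Y) - H(Y|Feature)

Before split:
P(positive) = 6/9 = 0.6667
H(Y) = 0.9183 bits

After split:
Feature=0: H = 0.9183 bits (weight = 3/9)
Feature=1: H = 0.9183 bits (weight = 6/9)
H(Y|Feature) = (3/9)×0.9183 + (6/9)×0.9183 = 0.9183 bits

Information Gain = 0.9183 - 0.9183 = 0.0000 bits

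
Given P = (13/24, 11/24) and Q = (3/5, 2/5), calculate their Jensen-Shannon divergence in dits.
0.0008 dits

Jensen-Shannon divergence is:
JSD(P||Q) = 0.5 × D_KL(P||M) + 0.5 × D_KL(Q||M)
where M = 0.5 × (P + Q) is the mixture distribution.

M = 0.5 × (13/24, 11/24) + 0.5 × (3/5, 2/5) = (0.570833, 0.429167)

D_KL(P||M) = 0.0008 dits
D_KL(Q||M) = 0.0008 dits

JSD(P||Q) = 0.5 × 0.0008 + 0.5 × 0.0008 = 0.0008 dits

Unlike KL divergence, JSD is symmetric and bounded: 0 ≤ JSD ≤ log(2).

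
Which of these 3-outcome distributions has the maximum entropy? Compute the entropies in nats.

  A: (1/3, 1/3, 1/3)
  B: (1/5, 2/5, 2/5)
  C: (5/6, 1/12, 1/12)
A

For a discrete distribution over n outcomes, entropy is maximized by the uniform distribution.

Computing entropies:
H(A) = 1.0986 nats
H(B) = 1.0549 nats
H(C) = 0.5661 nats

The uniform distribution (where all probabilities equal 1/3) achieves the maximum entropy of log_e(3) = 1.0986 nats.

Distribution A has the highest entropy.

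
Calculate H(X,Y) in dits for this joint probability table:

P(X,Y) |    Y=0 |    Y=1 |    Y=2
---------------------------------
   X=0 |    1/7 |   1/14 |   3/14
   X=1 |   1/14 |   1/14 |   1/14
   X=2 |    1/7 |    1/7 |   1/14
0.9149 dits

Joint entropy is H(X,Y) = -Σ_{x,y} p(x,y) log p(x,y).

Summing over all non-zero entries:
H(X,Y) = -[1/7·log_10(1/7) + 1/14·log_10(1/14) + 3/14·log_10(3/14) + 1/14·log_10(1/14) + 1/14·log_10(1/14) + 1/14·log_10(1/14) + 1/7·log_10(1/7) + 1/7·log_10(1/7) + 1/14·log_10(1/14)]
H(X,Y) = 0.9149 dits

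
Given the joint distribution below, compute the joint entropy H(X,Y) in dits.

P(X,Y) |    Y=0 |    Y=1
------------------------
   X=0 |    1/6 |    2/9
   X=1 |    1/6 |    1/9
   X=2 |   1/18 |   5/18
0.7348 dits

Joint entropy is H(X,Y) = -Σ_{x,y} p(x,y) log p(x,y).

Summing over all non-zero entries:
H(X,Y) = -[1/6·log_10(1/6) + 2/9·log_10(2/9) + 1/6·log_10(1/6) + 1/9·log_10(1/9) + 1/18·log_10(1/18) + 5/18·log_10(5/18)]
H(X,Y) = 0.7348 dits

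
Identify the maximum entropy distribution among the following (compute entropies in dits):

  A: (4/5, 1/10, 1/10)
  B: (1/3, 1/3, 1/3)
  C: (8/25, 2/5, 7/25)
B

For a discrete distribution over n outcomes, entropy is maximized by the uniform distribution.

Computing entropies:
H(A) = 0.2775 dits
H(B) = 0.4771 dits
H(C) = 0.4723 dits

The uniform distribution (where all probabilities equal 1/3) achieves the maximum entropy of log_10(3) = 0.4771 dits.

Distribution B has the highest entropy.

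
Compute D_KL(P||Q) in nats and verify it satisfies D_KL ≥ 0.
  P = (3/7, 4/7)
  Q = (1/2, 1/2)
0.0102 nats

KL divergence satisfies the Gibbs inequality: D_KL(P||Q) ≥ 0 for all distributions P, Q.

D_KL(P||Q) = Σ p(x) log(p(x)/q(x))
Term by term:
  x=0: 3/7 × log_e[(3/7)/(1/2)] = -0.0661
  x=1: 4/7 × log_e[(4/7)/(1/2)] = 0.0763
D_KL(P||Q) = 0.0102 nats

D_KL(P||Q) = 0.0102 ≥ 0 ✓

This non-negativity is a fundamental property: relative entropy cannot be negative because it measures how different Q is from P.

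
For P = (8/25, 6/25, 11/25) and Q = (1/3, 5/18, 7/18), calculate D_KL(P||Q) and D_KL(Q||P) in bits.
D_KL(P||Q) = 0.0089, D_KL(Q||P) = 0.0089

KL divergence is not symmetric: D_KL(P||Q) ≠ D_KL(Q||P) in general.

D_KL(P||Q) = 0.0089 bits
D_KL(Q||P) = 0.0089 bits

In this case they happen to be equal (to 4 decimal places).

This asymmetry is why KL divergence is not a true distance metric.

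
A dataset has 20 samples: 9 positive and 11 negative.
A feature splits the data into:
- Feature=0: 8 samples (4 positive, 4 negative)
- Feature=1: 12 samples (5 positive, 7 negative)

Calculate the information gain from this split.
0.0049 bits

Information Gain = H(Y) - H(Y|Feature)

Before split:
P(positive) = 9/20 = 0.4500
H(Y) = 0.9928 bits

After split:
Feature=0: H = 1.0000 bits (weight = 8/20)
Feature=1: H = 0.9799 bits (weight = 12/20)
H(Y|Feature) = (8/20)×1.0000 + (12/20)×0.9799 = 0.9879 bits

Information Gain = 0.9928 - 0.9879 = 0.0049 bits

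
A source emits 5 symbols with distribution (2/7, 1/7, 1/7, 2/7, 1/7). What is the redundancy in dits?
0.0259 dits

Redundancy measures how far a source is from maximum entropy:
R = H_max - H(X)

Maximum entropy for 5 symbols: H_max = log_10(5) = 0.6990 dits
Actual entropy: H(X) = 0.6731 dits
Redundancy: R = 0.6990 - 0.6731 = 0.0259 dits

This redundancy represents potential for compression: the source could be compressed by 0.0259 dits per symbol.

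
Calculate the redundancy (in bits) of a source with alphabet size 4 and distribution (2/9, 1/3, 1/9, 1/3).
0.1089 bits

Redundancy measures how far a source is from maximum entropy:
R = H_max - H(X)

Maximum entropy for 4 symbols: H_max = log_2(4) = 2.0000 bits
Actual entropy: H(X) = 1.8911 bits
Redundancy: R = 2.0000 - 1.8911 = 0.1089 bits

This redundancy represents potential for compression: the source could be compressed by 0.1089 bits per symbol.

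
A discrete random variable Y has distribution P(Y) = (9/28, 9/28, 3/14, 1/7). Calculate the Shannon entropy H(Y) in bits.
1.9299 bits

Shannon entropy is H(X) = -Σ p(x) log p(x).

For P = (9/28, 9/28, 3/14, 1/7):
H = -9/28 × log_2(9/28) -9/28 × log_2(9/28) -3/14 × log_2(3/14) -1/7 × log_2(1/7)
H = 1.9299 bits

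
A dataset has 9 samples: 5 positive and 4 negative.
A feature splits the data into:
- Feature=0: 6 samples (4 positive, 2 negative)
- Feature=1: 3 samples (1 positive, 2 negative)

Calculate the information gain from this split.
0.0728 bits

Information Gain = H(Y) - H(Y|Feature)

Before split:
P(positive) = 5/9 = 0.5556
H(Y) = 0.9911 bits

After split:
Feature=0: H = 0.9183 bits (weight = 6/9)
Feature=1: H = 0.9183 bits (weight = 3/9)
H(Y|Feature) = (6/9)×0.9183 + (3/9)×0.9183 = 0.9183 bits

Information Gain = 0.9911 - 0.9183 = 0.0728 bits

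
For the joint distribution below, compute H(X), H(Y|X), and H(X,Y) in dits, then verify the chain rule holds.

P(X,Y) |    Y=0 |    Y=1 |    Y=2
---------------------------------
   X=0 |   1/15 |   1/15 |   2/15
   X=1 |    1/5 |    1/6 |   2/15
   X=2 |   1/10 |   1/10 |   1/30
H(X,Y) = 0.9089, H(X) = 0.4511, H(Y|X) = 0.4578 (all in dits)

Chain rule: H(X,Y) = H(X) + H(Y|X)

Left side — joint entropy directly:
H(X,Y) = -Σ p(x,y) log p(x,y) = 0.9089 dits

Right side — compute H(Y|X) from the conditional distributions:
P(X) = (4/15, 1/2, 7/30), so H(X) = 0.4511 dits
H(Y|X) = Σ_x P(X=x) · H(Y|X=x):
  P(Y|X=0) = (1/4, 1/4, 1/2), H(Y|X=0) = 0.4515, weight P(X=0) = 4/15
  P(Y|X=1) = (2/5, 1/3, 4/15), H(Y|X=1) = 0.4713, weight P(X=1) = 1/2
  P(Y|X=2) = (3/7, 3/7, 1/7), H(Y|X=2) = 0.4361, weight P(X=2) = 7/30
H(Y|X) = 0.4578 dits

H(X) + H(Y|X) = 0.4511 + 0.4578 = 0.9089 dits

Both sides equal 0.9089 dits. ✓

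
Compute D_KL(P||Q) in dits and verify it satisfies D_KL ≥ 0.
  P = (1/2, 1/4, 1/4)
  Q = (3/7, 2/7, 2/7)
0.0045 dits

KL divergence satisfies the Gibbs inequality: D_KL(P||Q) ≥ 0 for all distributions P, Q.

D_KL(P||Q) = Σ p(x) log(p(x)/q(x))
Term by term:
  x=0: 1/2 × log_10[(1/2)/(3/7)] = 0.0335
  x=1: 1/4 × log_10[(1/4)/(2/7)] = -0.0145
  x=2: 1/4 × log_10[(1/4)/(2/7)] = -0.0145
D_KL(P||Q) = 0.0045 dits

D_KL(P||Q) = 0.0045 ≥ 0 ✓

This non-negativity is a fundamental property: relative entropy cannot be negative because it measures how different Q is from P.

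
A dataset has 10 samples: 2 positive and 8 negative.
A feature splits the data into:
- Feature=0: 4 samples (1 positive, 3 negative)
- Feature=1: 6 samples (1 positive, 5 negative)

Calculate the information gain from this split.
0.0074 bits

Information Gain = H(Y) - H(Y|Feature)

Before split:
P(positive) = 2/10 = 0.2000
H(Y) = 0.7219 bits

After split:
Feature=0: H = 0.8113 bits (weight = 4/10)
Feature=1: H = 0.6500 bits (weight = 6/10)
H(Y|Feature) = (4/10)×0.8113 + (6/10)×0.6500 = 0.7145 bits

Information Gain = 0.7219 - 0.7145 = 0.0074 bits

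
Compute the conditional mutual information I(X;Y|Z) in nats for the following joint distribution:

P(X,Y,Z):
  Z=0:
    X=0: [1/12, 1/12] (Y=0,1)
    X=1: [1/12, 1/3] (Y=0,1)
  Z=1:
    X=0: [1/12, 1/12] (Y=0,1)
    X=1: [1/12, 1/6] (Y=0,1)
0.0307 nats

Conditional mutual information: I(X;Y|Z) = H(X|Z) + H(Y|Z) - H(X,Y|Z)

H(Z) = 0.6792
H(X,Z) = 1.3086 → H(X|Z) = 0.6294
H(Y,Z) = 1.3086 → H(Y|Z) = 0.6294
H(X,Y,Z) = 1.9073 → H(X,Y|Z) = 1.2281

I(X;Y|Z) = 0.6294 + 0.6294 - 1.2281 = 0.0307 nats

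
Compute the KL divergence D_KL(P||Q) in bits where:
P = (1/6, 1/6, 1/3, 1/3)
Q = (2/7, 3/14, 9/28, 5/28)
0.1276 bits

KL divergence: D_KL(P||Q) = Σ p(x) log(p(x)/q(x))

Computing term by term:
  x=0: 1/6 × log_2[(1/6)/(2/7)] = 1/6 × -0.7776 = -0.1296
  x=1: 1/6 × log_2[(1/6)/(3/14)] = 1/6 × -0.3626 = -0.0604
  x=2: 1/3 × log_2[(1/3)/(9/28)] = 1/3 × 0.0525 = 0.0175
  x=3: 1/3 × log_2[(1/3)/(5/28)] = 1/3 × 0.9005 = 0.3002

D_KL(P||Q) = 0.1276 bits

Note: KL divergence is always non-negative and equals 0 iff P = Q.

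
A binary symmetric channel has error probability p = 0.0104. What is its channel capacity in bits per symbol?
0.9166 bits

For a binary symmetric channel (BSC) with error probability p:
Capacity C = 1 - H(p) bits per symbol

where H(p) = -p log₂(p) - (1-p) log₂(1-p) is the binary entropy function.

H(0.0104) = 0.0834 bits
C = 1 - 0.0834 = 0.9166 bits per symbol

This means we can reliably transmit up to 0.9166 bits of information per channel use.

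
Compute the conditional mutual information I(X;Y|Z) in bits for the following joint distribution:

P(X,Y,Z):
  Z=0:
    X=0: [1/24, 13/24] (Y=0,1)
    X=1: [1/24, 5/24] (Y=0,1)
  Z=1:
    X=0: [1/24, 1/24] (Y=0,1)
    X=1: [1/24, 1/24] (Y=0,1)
0.0118 bits

Conditional mutual information: I(X;Y|Z) = H(X|Z) + H(Y|Z) - H(X,Y|Z)

H(Z) = 0.6500
H(X,Z) = 1.5511 → H(X|Z) = 0.9011
H(Y,Z) = 1.2075 → H(Y|Z) = 0.5575
H(X,Y,Z) = 2.0968 → H(X,Y|Z) = 1.4468

I(X;Y|Z) = 0.9011 + 0.5575 - 1.4468 = 0.0118 bits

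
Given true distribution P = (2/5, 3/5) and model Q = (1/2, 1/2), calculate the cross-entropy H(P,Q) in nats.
0.6931 nats

Cross-entropy: H(P,Q) = -Σ p(x) log q(x)

Alternatively: H(P,Q) = H(P) + D_KL(P||Q)
H(P) = 0.6730 nats
D_KL(P||Q) = 0.0201 nats

H(P,Q) = 0.6730 + 0.0201 = 0.6931 nats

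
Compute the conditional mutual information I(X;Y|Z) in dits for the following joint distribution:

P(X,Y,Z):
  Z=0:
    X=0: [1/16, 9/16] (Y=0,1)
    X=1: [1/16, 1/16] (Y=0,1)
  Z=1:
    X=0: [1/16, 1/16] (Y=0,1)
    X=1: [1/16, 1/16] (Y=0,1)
0.0209 dits

Conditional mutual information: I(X;Y|Z) = H(X|Z) + H(Y|Z) - H(X,Y|Z)

H(Z) = 0.2442
H(X,Z) = 0.4662 → H(X|Z) = 0.2220
H(Y,Z) = 0.4662 → H(Y|Z) = 0.2220
H(X,Y,Z) = 0.6674 → H(X,Y|Z) = 0.4231

I(X;Y|Z) = 0.2220 + 0.2220 - 0.4231 = 0.0209 dits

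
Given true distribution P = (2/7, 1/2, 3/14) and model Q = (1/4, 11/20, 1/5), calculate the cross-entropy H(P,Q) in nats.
1.0399 nats

Cross-entropy: H(P,Q) = -Σ p(x) log q(x)

Alternatively: H(P,Q) = H(P) + D_KL(P||Q)
H(P) = 1.0346 nats
D_KL(P||Q) = 0.0053 nats

H(P,Q) = 1.0346 + 0.0053 = 1.0399 nats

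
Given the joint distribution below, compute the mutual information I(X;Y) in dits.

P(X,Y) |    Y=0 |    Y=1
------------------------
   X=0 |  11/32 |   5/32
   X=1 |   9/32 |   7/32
0.0036 dits

Mutual information: I(X;Y) = H(X) + H(Y) - H(X,Y)

Marginals:
P(X) = (1/2, 1/2), H(X) = 0.3010 dits
P(Y) = (5/8, 3/8), H(Y) = 0.2873 dits

Joint entropy: H(X,Y) = 0.5847 dits

I(X;Y) = 0.3010 + 0.2873 - 0.5847 = 0.0036 dits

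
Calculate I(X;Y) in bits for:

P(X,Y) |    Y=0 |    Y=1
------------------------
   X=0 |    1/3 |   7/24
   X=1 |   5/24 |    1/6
0.0003 bits

Mutual information: I(X;Y) = H(X) + H(Y) - H(X,Y)

Marginals:
P(X) = (5/8, 3/8), H(X) = 0.9544 bits
P(Y) = (13/24, 11/24), H(Y) = 0.9950 bits

Joint entropy: H(X,Y) = 1.9491 bits

I(X;Y) = 0.9544 + 0.9950 - 1.9491 = 0.0003 bits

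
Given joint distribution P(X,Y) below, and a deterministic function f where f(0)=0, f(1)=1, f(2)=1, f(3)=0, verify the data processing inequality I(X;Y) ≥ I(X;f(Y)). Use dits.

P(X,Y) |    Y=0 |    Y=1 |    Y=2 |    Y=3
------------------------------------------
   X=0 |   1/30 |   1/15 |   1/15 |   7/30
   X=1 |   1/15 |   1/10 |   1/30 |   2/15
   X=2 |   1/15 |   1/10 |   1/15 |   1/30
I(X;Y) = 0.0390, I(X;f(Y)) = 0.0125, inequality holds: 0.0390 ≥ 0.0125

Data Processing Inequality: For any Markov chain X → Y → Z, we have I(X;Y) ≥ I(X;Z).

Here Z = f(Y) is a deterministic function of Y, forming X → Y → Z.

Original I(X;Y) = 0.0390 dits

After applying f:
P(X,Z) where Z=f(Y):
- P(X,Z=0) = P(X,Y=0) + P(X,Y=3)
- P(X,Z=1) = P(X,Y=1) + P(X,Y=2)

I(X;Z) = I(X;f(Y)) = 0.0125 dits

Verification: 0.0390 ≥ 0.0125 ✓

Information cannot be created by processing; the function f can only lose information about X.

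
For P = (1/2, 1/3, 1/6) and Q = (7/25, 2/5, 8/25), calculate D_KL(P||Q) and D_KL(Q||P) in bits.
D_KL(P||Q) = 0.1737, D_KL(Q||P) = 0.1721

KL divergence is not symmetric: D_KL(P||Q) ≠ D_KL(Q||P) in general.

D_KL(P||Q) = 0.1737 bits
D_KL(Q||P) = 0.1721 bits

No, they are not equal!

This asymmetry is why KL divergence is not a true distance metric.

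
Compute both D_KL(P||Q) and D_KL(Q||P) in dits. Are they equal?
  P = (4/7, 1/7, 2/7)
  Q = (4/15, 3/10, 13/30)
D_KL(P||Q) = 0.0914, D_KL(Q||P) = 0.0868

KL divergence is not symmetric: D_KL(P||Q) ≠ D_KL(Q||P) in general.

D_KL(P||Q) = 0.0914 dits
D_KL(Q||P) = 0.0868 dits

No, they are not equal!

This asymmetry is why KL divergence is not a true distance metric.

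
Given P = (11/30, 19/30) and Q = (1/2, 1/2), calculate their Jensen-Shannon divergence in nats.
0.0091 nats

Jensen-Shannon divergence is:
JSD(P||Q) = 0.5 × D_KL(P||M) + 0.5 × D_KL(Q||M)
where M = 0.5 × (P + Q) is the mixture distribution.

M = 0.5 × (11/30, 19/30) + 0.5 × (1/2, 1/2) = (13/30, 17/30)

D_KL(P||M) = 0.0092 nats
D_KL(Q||M) = 0.0090 nats

JSD(P||Q) = 0.5 × 0.0092 + 0.5 × 0.0090 = 0.0091 nats

Unlike KL divergence, JSD is symmetric and bounded: 0 ≤ JSD ≤ log(2).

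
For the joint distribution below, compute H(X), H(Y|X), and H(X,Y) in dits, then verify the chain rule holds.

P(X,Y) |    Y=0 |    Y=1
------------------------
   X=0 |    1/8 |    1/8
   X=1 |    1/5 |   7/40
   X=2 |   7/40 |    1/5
H(X,Y) = 0.7703, H(X) = 0.4700, H(Y|X) = 0.3003 (all in dits)

Chain rule: H(X,Y) = H(X) + H(Y|X)

Left side — joint entropy directly:
H(X,Y) = -Σ p(x,y) log p(x,y) = 0.7703 dits

Right side — compute H(Y|X) from the conditional distributions:
P(X) = (1/4, 3/8, 3/8), so H(X) = 0.4700 dits
H(Y|X) = Σ_x P(X=x) · H(Y|X=x):
  P(Y|X=0) = (1/2, 1/2), H(Y|X=0) = 0.3010, weight P(X=0) = 1/4
  P(Y|X=1) = (8/15, 7/15), H(Y|X=1) = 0.3001, weight P(X=1) = 3/8
  P(Y|X=2) = (7/15, 8/15), H(Y|X=2) = 0.3001, weight P(X=2) = 3/8
H(Y|X) = 0.3003 dits

H(X) + H(Y|X) = 0.4700 + 0.3003 = 0.7703 dits

Both sides equal 0.7703 dits. ✓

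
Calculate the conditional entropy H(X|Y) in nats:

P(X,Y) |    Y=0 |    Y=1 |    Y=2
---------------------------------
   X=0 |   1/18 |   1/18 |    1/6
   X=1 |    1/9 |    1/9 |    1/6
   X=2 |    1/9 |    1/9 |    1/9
1.0670 nats

Using the chain rule: H(X|Y) = H(X,Y) - H(Y)

First, compute H(X,Y) = 2.1391 nats

Marginal P(Y) = (5/18, 5/18, 4/9)
H(Y) = 1.0720 nats

H(X|Y) = H(X,Y) - H(Y) = 2.1391 - 1.0720 = 1.0670 nats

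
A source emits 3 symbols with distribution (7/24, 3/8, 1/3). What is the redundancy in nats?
0.0052 nats

Redundancy measures how far a source is from maximum entropy:
R = H_max - H(X)

Maximum entropy for 3 symbols: H_max = log_e(3) = 1.0986 nats
Actual entropy: H(X) = 1.0934 nats
Redundancy: R = 1.0986 - 1.0934 = 0.0052 nats

This redundancy represents potential for compression: the source could be compressed by 0.0052 nats per symbol.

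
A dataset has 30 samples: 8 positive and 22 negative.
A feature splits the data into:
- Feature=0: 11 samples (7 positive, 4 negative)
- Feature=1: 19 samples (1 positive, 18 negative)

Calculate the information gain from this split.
0.3015 bits

Information Gain = H(Y) - H(Y|Feature)

Before split:
P(positive) = 8/30 = 0.2667
H(Y) = 0.8366 bits

After split:
Feature=0: H = 0.9457 bits (weight = 11/30)
Feature=1: H = 0.2975 bits (weight = 19/30)
H(Y|Feature) = (11/30)×0.9457 + (19/30)×0.2975 = 0.5351 bits

Information Gain = 0.8366 - 0.5351 = 0.3015 bits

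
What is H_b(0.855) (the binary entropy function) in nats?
0.4139 nats

The binary entropy function is:
H(p) = -p log(p) - (1-p) log(1-p)

H(0.855) = -0.855 × log_e(0.855) - 0.145 × log_e(0.145)
H(0.855) = 0.4139 nats

Note: Binary entropy is maximized at p=0.5 (H=1 bit) and minimized at p=0 or p=1 (H=0).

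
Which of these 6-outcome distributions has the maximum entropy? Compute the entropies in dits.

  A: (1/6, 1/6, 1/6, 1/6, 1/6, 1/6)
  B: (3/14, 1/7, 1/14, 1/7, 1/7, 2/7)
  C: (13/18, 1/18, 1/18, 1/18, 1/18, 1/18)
A

For a discrete distribution over n outcomes, entropy is maximized by the uniform distribution.

Computing entropies:
H(A) = 0.7782 dits
H(B) = 0.7429 dits
H(C) = 0.4508 dits

The uniform distribution (where all probabilities equal 1/6) achieves the maximum entropy of log_10(6) = 0.7782 dits.

Distribution A has the highest entropy.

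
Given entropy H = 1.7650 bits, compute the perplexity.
3.3987

Perplexity is 2^H (or exp(H) for natural log).

H = 1.7650 bits
Perplexity = 2^1.7650 = 3.3987

Interpretation: The model's uncertainty is equivalent to choosing uniformly among 3.4 options.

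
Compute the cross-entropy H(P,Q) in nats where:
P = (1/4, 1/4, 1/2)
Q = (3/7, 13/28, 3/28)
1.5204 nats

Cross-entropy: H(P,Q) = -Σ p(x) log q(x)

Alternatively: H(P,Q) = H(P) + D_KL(P||Q)
H(P) = 1.0397 nats
D_KL(P||Q) = 0.4807 nats

H(P,Q) = 1.0397 + 0.4807 = 1.5204 nats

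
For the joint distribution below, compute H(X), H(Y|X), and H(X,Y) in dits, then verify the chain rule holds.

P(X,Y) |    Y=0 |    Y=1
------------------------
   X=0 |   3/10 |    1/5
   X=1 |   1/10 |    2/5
H(X,Y) = 0.5558, H(X) = 0.3010, H(Y|X) = 0.2548 (all in dits)

Chain rule: H(X,Y) = H(X) + H(Y|X)

Left side — joint entropy directly:
H(X,Y) = -Σ p(x,y) log p(x,y) = 0.5558 dits

Right side — compute H(Y|X) from the conditional distributions:
P(X) = (1/2, 1/2), so H(X) = 0.3010 dits
H(Y|X) = Σ_x P(X=x) · H(Y|X=x):
  P(Y|X=0) = (3/5, 2/5), H(Y|X=0) = 0.2923, weight P(X=0) = 1/2
  P(Y|X=1) = (1/5, 4/5), H(Y|X=1) = 0.2173, weight P(X=1) = 1/2
H(Y|X) = 0.2548 dits

H(X) + H(Y|X) = 0.3010 + 0.2548 = 0.5558 dits

Both sides equal 0.5558 dits. ✓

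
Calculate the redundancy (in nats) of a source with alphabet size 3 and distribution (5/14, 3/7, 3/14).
0.0377 nats

Redundancy measures how far a source is from maximum entropy:
R = H_max - H(X)

Maximum entropy for 3 symbols: H_max = log_e(3) = 1.0986 nats
Actual entropy: H(X) = 1.0609 nats
Redundancy: R = 1.0986 - 1.0609 = 0.0377 nats

This redundancy represents potential for compression: the source could be compressed by 0.0377 nats per symbol.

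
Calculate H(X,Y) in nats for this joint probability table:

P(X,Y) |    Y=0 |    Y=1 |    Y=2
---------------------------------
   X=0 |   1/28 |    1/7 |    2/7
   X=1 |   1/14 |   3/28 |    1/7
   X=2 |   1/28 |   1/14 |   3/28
2.0076 nats

Joint entropy is H(X,Y) = -Σ_{x,y} p(x,y) log p(x,y).

Summing over all non-zero entries:
H(X,Y) = -[1/28·log_e(1/28) + 1/7·log_e(1/7) + 2/7·log_e(2/7) + 1/14·log_e(1/14) + 3/28·log_e(3/28) + 1/7·log_e(1/7) + 1/28·log_e(1/28) + 1/14·log_e(1/14) + 3/28·log_e(3/28)]
H(X,Y) = 2.0076 nats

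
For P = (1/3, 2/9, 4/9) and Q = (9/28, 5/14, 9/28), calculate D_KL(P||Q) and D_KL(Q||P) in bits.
D_KL(P||Q) = 0.0732, D_KL(Q||P) = 0.0773

KL divergence is not symmetric: D_KL(P||Q) ≠ D_KL(Q||P) in general.

D_KL(P||Q) = 0.0732 bits
D_KL(Q||P) = 0.0773 bits

No, they are not equal!

This asymmetry is why KL divergence is not a true distance metric.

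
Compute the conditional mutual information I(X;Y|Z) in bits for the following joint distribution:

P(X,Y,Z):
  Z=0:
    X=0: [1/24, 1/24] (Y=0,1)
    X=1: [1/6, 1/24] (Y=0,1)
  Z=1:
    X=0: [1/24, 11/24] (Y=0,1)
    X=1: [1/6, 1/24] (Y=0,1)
0.2798 bits

Conditional mutual information: I(X;Y|Z) = H(X|Z) + H(Y|Z) - H(X,Y|Z)

H(Z) = 0.8709
H(X,Z) = 1.7417 → H(X|Z) = 0.8708
H(Y,Z) = 1.7417 → H(Y|Z) = 0.8708
H(X,Y,Z) = 2.3327 → H(X,Y|Z) = 1.4619

I(X;Y|Z) = 0.8708 + 0.8708 - 1.4619 = 0.2798 bits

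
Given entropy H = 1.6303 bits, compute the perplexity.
3.0958

Perplexity is 2^H (or exp(H) for natural log).

H = 1.6303 bits
Perplexity = 2^1.6303 = 3.0958

Interpretation: The model's uncertainty is equivalent to choosing uniformly among 3.1 options.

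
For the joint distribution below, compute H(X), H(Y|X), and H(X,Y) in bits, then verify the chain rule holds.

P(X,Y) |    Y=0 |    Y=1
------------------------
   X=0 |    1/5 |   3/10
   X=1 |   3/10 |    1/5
H(X,Y) = 1.9710, H(X) = 1.0000, H(Y|X) = 0.9710 (all in bits)

Chain rule: H(X,Y) = H(X) + H(Y|X)

Left side — joint entropy directly:
H(X,Y) = -Σ p(x,y) log p(x,y) = 1.9710 bits

Right side — compute H(Y|X) from the conditional distributions:
P(X) = (1/2, 1/2), so H(X) = 1.0000 bits
H(Y|X) = Σ_x P(X=x) · H(Y|X=x):
  P(Y|X=0) = (2/5, 3/5), H(Y|X=0) = 0.9710, weight P(X=0) = 1/2
  P(Y|X=1) = (3/5, 2/5), H(Y|X=1) = 0.9710, weight P(X=1) = 1/2
H(Y|X) = 0.9710 bits

H(X) + H(Y|X) = 1.0000 + 0.9710 = 1.9710 bits

Both sides equal 1.9710 bits. ✓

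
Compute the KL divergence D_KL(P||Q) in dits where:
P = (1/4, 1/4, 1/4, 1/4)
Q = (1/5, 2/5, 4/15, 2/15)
0.0344 dits

KL divergence: D_KL(P||Q) = Σ p(x) log(p(x)/q(x))

Computing term by term:
  x=0: 1/4 × log_10[(1/4)/(1/5)] = 1/4 × 0.0969 = 0.0242
  x=1: 1/4 × log_10[(1/4)/(2/5)] = 1/4 × -0.2041 = -0.0510
  x=2: 1/4 × log_10[(1/4)/(4/15)] = 1/4 × -0.0280 = -0.0070
  x=3: 1/4 × log_10[(1/4)/(2/15)] = 1/4 × 0.2730 = 0.0683

D_KL(P||Q) = 0.0344 dits

Note: KL divergence is always non-negative and equals 0 iff P = Q.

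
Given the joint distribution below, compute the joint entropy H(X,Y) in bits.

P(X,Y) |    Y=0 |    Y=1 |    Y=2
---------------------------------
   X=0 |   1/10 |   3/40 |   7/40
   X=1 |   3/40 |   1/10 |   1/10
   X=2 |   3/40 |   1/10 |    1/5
3.0740 bits

Joint entropy is H(X,Y) = -Σ_{x,y} p(x,y) log p(x,y).

Summing over all non-zero entries:
H(X,Y) = -[1/10·log_2(1/10) + 3/40·log_2(3/40) + 7/40·log_2(7/40) + 3/40·log_2(3/40) + 1/10·log_2(1/10) + 1/10·log_2(1/10) + 3/40·log_2(3/40) + 1/10·log_2(1/10) + 1/5·log_2(1/5)]
H(X,Y) = 3.0740 bits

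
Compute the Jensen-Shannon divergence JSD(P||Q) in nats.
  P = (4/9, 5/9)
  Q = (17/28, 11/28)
0.0133 nats

Jensen-Shannon divergence is:
JSD(P||Q) = 0.5 × D_KL(P||M) + 0.5 × D_KL(Q||M)
where M = 0.5 × (P + Q) is the mixture distribution.

M = 0.5 × (4/9, 5/9) + 0.5 × (17/28, 11/28) = (0.525794, 0.474206)

D_KL(P||M) = 0.0133 nats
D_KL(Q||M) = 0.0134 nats

JSD(P||Q) = 0.5 × 0.0133 + 0.5 × 0.0134 = 0.0133 nats

Unlike KL divergence, JSD is symmetric and bounded: 0 ≤ JSD ≤ log(2).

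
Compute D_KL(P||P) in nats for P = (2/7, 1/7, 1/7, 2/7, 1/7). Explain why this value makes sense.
0.0000 nats

KL divergence satisfies the Gibbs inequality: D_KL(P||Q) ≥ 0 for all distributions P, Q.

D_KL(P||Q) = Σ p(x) log(p(x)/q(x))
Each term is p(x) × log_e(p(x)/p(x)) = p(x) × log_e(1) = 0, so the sum is 0.
D_KL(P||Q) = 0.0000 nats

When P = Q, the KL divergence is exactly 0, as there is no 'divergence' between identical distributions.

This non-negativity is a fundamental property: relative entropy cannot be negative because it measures how different Q is from P.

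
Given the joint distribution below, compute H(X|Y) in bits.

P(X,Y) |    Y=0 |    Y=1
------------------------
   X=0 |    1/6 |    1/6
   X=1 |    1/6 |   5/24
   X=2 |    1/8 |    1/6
1.5748 bits

Using the chain rule: H(X|Y) = H(X,Y) - H(Y)

First, compute H(X,Y) = 2.5698 bits

Marginal P(Y) = (11/24, 13/24)
H(Y) = 0.9950 bits

H(X|Y) = H(X,Y) - H(Y) = 2.5698 - 0.9950 = 1.5748 bits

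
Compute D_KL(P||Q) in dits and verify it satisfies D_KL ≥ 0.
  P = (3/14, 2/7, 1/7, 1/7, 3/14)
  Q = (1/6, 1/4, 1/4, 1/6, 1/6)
0.0191 dits

KL divergence satisfies the Gibbs inequality: D_KL(P||Q) ≥ 0 for all distributions P, Q.

D_KL(P||Q) = Σ p(x) log(p(x)/q(x))
Term by term:
  x=0: 3/14 × log_10[(3/14)/(1/6)] = 0.0234
  x=1: 2/7 × log_10[(2/7)/(1/4)] = 0.0166
  x=2: 1/7 × log_10[(1/7)/(1/4)] = -0.0347
  x=3: 1/7 × log_10[(1/7)/(1/6)] = -0.0096
  x=4: 3/14 × log_10[(3/14)/(1/6)] = 0.0234
D_KL(P||Q) = 0.0191 dits

D_KL(P||Q) = 0.0191 ≥ 0 ✓

This non-negativity is a fundamental property: relative entropy cannot be negative because it measures how different Q is from P.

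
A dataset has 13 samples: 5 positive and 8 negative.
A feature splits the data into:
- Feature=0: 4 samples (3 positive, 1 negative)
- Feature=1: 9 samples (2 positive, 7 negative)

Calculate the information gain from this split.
0.1825 bits

Information Gain = H(Y) - H(Y|Feature)

Before split:
P(positive) = 5/13 = 0.3846
H(Y) = 0.9612 bits

After split:
Feature=0: H = 0.8113 bits (weight = 4/13)
Feature=1: H = 0.7642 bits (weight = 9/13)
H(Y|Feature) = (4/13)×0.8113 + (9/13)×0.7642 = 0.7787 bits

Information Gain = 0.9612 - 0.7787 = 0.1825 bits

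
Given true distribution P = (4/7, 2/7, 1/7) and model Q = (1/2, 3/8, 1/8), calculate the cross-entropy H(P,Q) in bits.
1.4043 bits

Cross-entropy: H(P,Q) = -Σ p(x) log q(x)

Alternatively: H(P,Q) = H(P) + D_KL(P||Q)
H(P) = 1.3788 bits
D_KL(P||Q) = 0.0255 bits

H(P,Q) = 1.3788 + 0.0255 = 1.4043 bits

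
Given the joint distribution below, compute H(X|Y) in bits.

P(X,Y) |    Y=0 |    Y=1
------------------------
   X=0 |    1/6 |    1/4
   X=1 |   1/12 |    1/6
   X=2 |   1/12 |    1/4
1.5409 bits

Using the chain rule: H(X|Y) = H(X,Y) - H(Y)

First, compute H(X,Y) = 2.4591 bits

Marginal P(Y) = (1/3, 2/3)
H(Y) = 0.9183 bits

H(X|Y) = H(X,Y) - H(Y) = 2.4591 - 0.9183 = 1.5409 bits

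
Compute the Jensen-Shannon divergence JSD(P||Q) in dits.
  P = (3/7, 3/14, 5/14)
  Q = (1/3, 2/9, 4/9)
0.0023 dits

Jensen-Shannon divergence is:
JSD(P||Q) = 0.5 × D_KL(P||M) + 0.5 × D_KL(Q||M)
where M = 0.5 × (P + Q) is the mixture distribution.

M = 0.5 × (3/7, 3/14, 5/14) + 0.5 × (1/3, 2/9, 4/9) = (8/21, 0.218254, 0.400794)

D_KL(P||M) = 0.0023 dits
D_KL(Q||M) = 0.0024 dits

JSD(P||Q) = 0.5 × 0.0023 + 0.5 × 0.0024 = 0.0023 dits

Unlike KL divergence, JSD is symmetric and bounded: 0 ≤ JSD ≤ log(2).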